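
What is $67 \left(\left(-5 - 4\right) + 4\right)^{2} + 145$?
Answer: $1820$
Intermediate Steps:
$67 \left(\left(-5 - 4\right) + 4\right)^{2} + 145 = 67 \left(-9 + 4\right)^{2} + 145 = 67 \left(-5\right)^{2} + 145 = 67 \cdot 25 + 145 = 1675 + 145 = 1820$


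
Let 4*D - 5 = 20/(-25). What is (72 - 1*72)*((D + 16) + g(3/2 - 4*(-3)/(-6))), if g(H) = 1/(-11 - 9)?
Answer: 0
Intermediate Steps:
D = 21/20 (D = 5/4 + (20/(-25))/4 = 5/4 + (20*(-1/25))/4 = 5/4 + (¼)*(-⅘) = 5/4 - ⅕ = 21/20 ≈ 1.0500)
g(H) = -1/20 (g(H) = 1/(-20) = -1/20)
(72 - 1*72)*((D + 16) + g(3/2 - 4*(-3)/(-6))) = (72 - 1*72)*((21/20 + 16) - 1/20) = (72 - 72)*(341/20 - 1/20) = 0*17 = 0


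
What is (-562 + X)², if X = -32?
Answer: 352836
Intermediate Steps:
(-562 + X)² = (-562 - 32)² = (-594)² = 352836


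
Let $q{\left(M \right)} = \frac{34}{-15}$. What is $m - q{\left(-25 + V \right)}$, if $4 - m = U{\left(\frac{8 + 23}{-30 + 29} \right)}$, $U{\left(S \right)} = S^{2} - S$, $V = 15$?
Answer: $- \frac{14786}{15} \approx -985.73$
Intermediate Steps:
$q{\left(M \right)} = - \frac{34}{15}$ ($q{\left(M \right)} = 34 \left(- \frac{1}{15}\right) = - \frac{34}{15}$)
$m = -988$ ($m = 4 - \frac{8 + 23}{-30 + 29} \left(-1 + \frac{8 + 23}{-30 + 29}\right) = 4 - \frac{31}{-1} \left(-1 + \frac{31}{-1}\right) = 4 - 31 \left(-1\right) \left(-1 + 31 \left(-1\right)\right) = 4 - - 31 \left(-1 - 31\right) = 4 - \left(-31\right) \left(-32\right) = 4 - 992 = -988$)
$m - q{\left(-25 + V \right)} = -988 - - \frac{34}{15} = -988 + \frac{34}{15} = - \frac{14786}{15}$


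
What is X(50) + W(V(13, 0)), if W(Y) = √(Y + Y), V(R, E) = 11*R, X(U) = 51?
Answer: 51 + √286 ≈ 67.911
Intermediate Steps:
W(Y) = √2*√Y (W(Y) = √(2*Y) = √2*√Y)
X(50) + W(V(13, 0)) = 51 + √2*√(11*13) = 51 + √2*√143 = 51 + √286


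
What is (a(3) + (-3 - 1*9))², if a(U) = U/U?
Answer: 121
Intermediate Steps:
a(U) = 1
(a(3) + (-3 - 1*9))² = (1 + (-3 - 1*9))² = (1 + (-3 - 9))² = (1 - 12)² = (-11)² = 121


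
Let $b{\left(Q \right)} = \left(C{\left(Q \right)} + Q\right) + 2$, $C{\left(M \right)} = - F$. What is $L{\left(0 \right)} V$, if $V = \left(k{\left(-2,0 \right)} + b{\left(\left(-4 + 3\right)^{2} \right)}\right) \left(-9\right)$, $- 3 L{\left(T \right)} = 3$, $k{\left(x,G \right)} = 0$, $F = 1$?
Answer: $18$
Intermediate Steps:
$L{\left(T \right)} = -1$ ($L{\left(T \right)} = \left(- \frac{1}{3}\right) 3 = -1$)
$C{\left(M \right)} = -1$ ($C{\left(M \right)} = \left(-1\right) 1 = -1$)
$b{\left(Q \right)} = 1 + Q$ ($b{\left(Q \right)} = \left(-1 + Q\right) + 2 = 1 + Q$)
$V = -18$ ($V = \left(0 + \left(1 + \left(-4 + 3\right)^{2}\right)\right) \left(-9\right) = \left(0 + \left(1 + \left(-1\right)^{2}\right)\right) \left(-9\right) = \left(0 + \left(1 + 1\right)\right) \left(-9\right) = \left(0 + 2\right) \left(-9\right) = 2 \left(-9\right) = -18$)
$L{\left(0 \right)} V = \left(-1\right) \left(-18\right) = 18$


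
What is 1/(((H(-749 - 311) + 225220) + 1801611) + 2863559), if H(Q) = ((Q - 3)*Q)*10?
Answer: 1/16158190 ≈ 6.1888e-8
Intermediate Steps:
H(Q) = 10*Q*(-3 + Q) (H(Q) = ((-3 + Q)*Q)*10 = (Q*(-3 + Q))*10 = 10*Q*(-3 + Q))
1/(((H(-749 - 311) + 225220) + 1801611) + 2863559) = 1/(((10*(-749 - 311)*(-3 + (-749 - 311)) + 225220) + 1801611) + 2863559) = 1/(((10*(-1060)*(-3 - 1060) + 225220) + 1801611) + 2863559) = 1/(((10*(-1060)*(-1063) + 225220) + 1801611) + 2863559) = 1/(((11267800 + 225220) + 1801611) + 2863559) = 1/((11493020 + 1801611) + 2863559) = 1/(13294631 + 2863559) = 1/16158190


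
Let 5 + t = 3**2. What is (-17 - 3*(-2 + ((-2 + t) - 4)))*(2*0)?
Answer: 0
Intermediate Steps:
t = 4 (t = -5 + 3**2 = -5 + 9 = 4)
(-17 - 3*(-2 + ((-2 + t) - 4)))*(2*0) = (-17 - 3*(-2 + ((-2 + 4) - 4)))*(2*0) = (-17 - 3*(-2 + (2 - 4)))*0 = (-17 - 3*(-2 - 2))*0 = (-17 - 3*(-4))*0 = (-17 + 12)*0 = -5*0 = 0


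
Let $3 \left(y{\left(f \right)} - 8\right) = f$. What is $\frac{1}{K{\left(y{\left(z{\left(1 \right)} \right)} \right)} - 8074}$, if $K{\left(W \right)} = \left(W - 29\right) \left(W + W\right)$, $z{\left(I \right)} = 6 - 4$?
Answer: $- \frac{9}{75838} \approx -0.00011867$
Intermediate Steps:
$z{\left(I \right)} = 2$
$y{\left(f \right)} = 8 + \frac{f}{3}$
$K{\left(W \right)} = 2 W \left(-29 + W\right)$ ($K{\left(W \right)} = \left(-29 + W\right) 2 W = 2 W \left(-29 + W\right)$)
$\frac{1}{K{\left(y{\left(z{\left(1 \right)} \right)} \right)} - 8074} = \frac{1}{2 \left(8 + \frac{1}{3} \cdot 2\right) \left(-29 + \left(8 + \frac{1}{3} \cdot 2\right)\right) - 8074} = \frac{1}{2 \left(8 + \frac{2}{3}\right) \left(-29 + \left(8 + \frac{2}{3}\right)\right) - 8074} = \frac{1}{2 \cdot \frac{26}{3} \left(-29 + \frac{26}{3}\right) - 8074} = \frac{1}{2 \cdot \frac{26}{3} \left(- \frac{61}{3}\right) - 8074} = \frac{1}{- \frac{3172}{9} - 8074} = \frac{1}{- \frac{75838}{9}} = - \frac{9}{75838}$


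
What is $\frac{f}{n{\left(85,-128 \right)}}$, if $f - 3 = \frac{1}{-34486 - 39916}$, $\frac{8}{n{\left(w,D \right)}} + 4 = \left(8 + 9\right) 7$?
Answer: $\frac{25668575}{595216} \approx 43.125$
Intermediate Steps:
$n{\left(w,D \right)} = \frac{8}{115}$ ($n{\left(w,D \right)} = \frac{8}{-4 + \left(8 + 9\right) 7} = \frac{8}{-4 + 17 \cdot 7} = \frac{8}{-4 + 119} = \frac{8}{115}$)
$f = \frac{223205}{74402}$ ($f = 3 + \frac{1}{-34486 - 39916} = 3 + \frac{1}{-74402} = 3 - \frac{1}{74402} = \frac{223205}{74402} \approx 3.0$)
$\frac{f}{n{\left(85,-128 \right)}} = \frac{223205}{74402 \cdot \frac{8}{115}} = \frac{223205}{74402} \cdot \frac{115}{8} = \frac{25668575}{595216}$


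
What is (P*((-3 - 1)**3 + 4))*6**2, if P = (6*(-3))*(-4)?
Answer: -155520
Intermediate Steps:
P = 72 (P = -18*(-4) = 72)
(P*((-3 - 1)**3 + 4))*6**2 = (72*((-3 - 1)**3 + 4))*6**2 = (72*((-4)**3 + 4))*36 = (72*(-64 + 4))*36 = (72*(-60))*36 = -4320*36 = -155520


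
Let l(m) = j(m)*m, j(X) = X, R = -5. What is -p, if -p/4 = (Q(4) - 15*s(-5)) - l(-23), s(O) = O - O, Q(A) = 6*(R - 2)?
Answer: -2284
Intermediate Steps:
Q(A) = -42 (Q(A) = 6*(-5 - 2) = 6*(-7) = -42)
s(O) = 0
l(m) = m² (l(m) = m*m = m²)
p = 2284 (p = -4*((-42 - 15*0) - 1*(-23)²) = -4*((-42 + 0) - 1*529) = -4*(-42 - 529) = -4*(-571) = 2284)
-p = -1*2284 = -2284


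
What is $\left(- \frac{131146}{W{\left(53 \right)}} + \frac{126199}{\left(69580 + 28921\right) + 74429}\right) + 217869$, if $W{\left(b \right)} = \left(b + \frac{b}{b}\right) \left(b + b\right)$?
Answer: $\frac{26954495065297}{123731415} \approx 2.1785 \cdot 10^{5}$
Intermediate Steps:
$W{\left(b \right)} = 2 b \left(1 + b\right)$ ($W{\left(b \right)} = \left(b + 1\right) 2 b = \left(1 + b\right) 2 b = 2 b \left(1 + b\right)$)
$\left(- \frac{131146}{W{\left(53 \right)}} + \frac{126199}{\left(69580 + 28921\right) + 74429}\right) + 217869 = \left(- \frac{131146}{2 \cdot 53 \left(1 + 53\right)} + \frac{126199}{\left(69580 + 28921\right) + 74429}\right) + 217869 = \left(- \frac{131146}{2 \cdot 53 \cdot 54} + \frac{126199}{98501 + 74429}\right) + 217869 = \left(- \frac{131146}{5724} + \frac{126199}{172930}\right) + 217869 = \left(\left(-131146\right) \frac{1}{5724} + 126199 \cdot \frac{1}{172930}\right) + 217869 = \left(- \frac{65573}{2862} + \frac{126199}{172930}\right) + 217869 = - \frac{2744589338}{123731415} + 217869 = \frac{26954495065297}{123731415}$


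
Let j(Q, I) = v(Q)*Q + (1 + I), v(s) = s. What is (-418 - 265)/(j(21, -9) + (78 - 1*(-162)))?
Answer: -683/673 ≈ -1.0149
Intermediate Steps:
j(Q, I) = 1 + I + Q² (j(Q, I) = Q*Q + (1 + I) = Q² + (1 + I) = 1 + I + Q²)
(-418 - 265)/(j(21, -9) + (78 - 1*(-162))) = (-418 - 265)/((1 - 9 + 21²) + (78 - 1*(-162))) = -683/((1 - 9 + 441) + (78 + 162)) = -683/(433 + 240) = -683/673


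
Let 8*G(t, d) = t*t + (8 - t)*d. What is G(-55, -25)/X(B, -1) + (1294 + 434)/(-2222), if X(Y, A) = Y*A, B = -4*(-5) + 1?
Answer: -878051/93324 ≈ -9.4086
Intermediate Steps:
B = 21 (B = 20 + 1 = 21)
X(Y, A) = A*Y
G(t, d) = t**2/8 + d*(8 - t)/8 (G(t, d) = (t*t + (8 - t)*d)/8 = (t**2 + d*(8 - t))/8 = t**2/8 + d*(8 - t)/8)
G(-55, -25)/X(B, -1) + (1294 + 434)/(-2222) = (-25 + (1/8)*(-55)**2 - 1/8*(-25)*(-55))/((-1*21)) + (1294 + 434)/(-2222) = (-25 + (1/8)*3025 - 1375/8)/(-21) + 1728*(-1/2222) = (-25 + 3025/8 - 1375/8)*(-1/21) - 864/1111 = (725/4)*(-1/21) - 864/1111 = -725/84 - 864/1111 = -878051/93324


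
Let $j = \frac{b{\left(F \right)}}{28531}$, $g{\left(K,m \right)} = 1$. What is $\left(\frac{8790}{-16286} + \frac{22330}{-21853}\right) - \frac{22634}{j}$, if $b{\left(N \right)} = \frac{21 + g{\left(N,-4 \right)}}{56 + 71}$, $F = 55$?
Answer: $- \frac{7297053515820502266}{1957438769} \approx -3.7279 \cdot 10^{9}$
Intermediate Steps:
$b{\left(N \right)} = \frac{22}{127}$ ($b{\left(N \right)} = \frac{21 + 1}{56 + 71} = \frac{22}{127}$)
$j = \frac{22}{3623437}$ ($j = \frac{22}{127 \cdot 28531} = \frac{22}{127} \cdot \frac{1}{28531} = \frac{22}{3623437} \approx 6.0716 \cdot 10^{-6}$)
$\left(\frac{8790}{-16286} + \frac{22330}{-21853}\right) - \frac{22634}{j} = \left(\frac{8790}{-16286} + \frac{22330}{-21853}\right) - \frac{22634}{\frac{22}{3623437}} = \left(8790 \left(- \frac{1}{16286}\right) + 22330 \left(- \frac{1}{21853}\right)\right) - 22634 \cdot \frac{3623437}{22} = \left(- \frac{4395}{8143} - \frac{22330}{21853}\right) - \frac{41006436529}{11} = - \frac{277877125}{177948979} - \frac{41006436529}{11} = - \frac{7297053515820502266}{1957438769}$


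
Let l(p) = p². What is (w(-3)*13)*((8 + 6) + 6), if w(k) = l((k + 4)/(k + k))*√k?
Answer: 65*I*√3/9 ≈ 12.509*I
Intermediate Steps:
w(k) = (4 + k)²/(4*k^(3/2)) (w(k) = ((k + 4)/(k + k))²*√k = ((4 + k)/((2*k)))²*√k = ((4 + k)*(1/(2*k)))²*√k = ((4 + k)/(2*k))²*√k = ((4 + k)²/(4*k²))*√k = (4 + k)²/(4*k^(3/2)))
(w(-3)*13)*((8 + 6) + 6) = (((4 - 3)²/(4*(-3)^(3/2)))*13)*((8 + 6) + 6) = (((¼)*(I*√3/9)*1²)*13)*(14 + 6) = (((¼)*(I*√3/9)*1)*13)*20 = ((I*√3/36)*13)*20 = (13*I*√3/36)*20 = 65*I*√3/9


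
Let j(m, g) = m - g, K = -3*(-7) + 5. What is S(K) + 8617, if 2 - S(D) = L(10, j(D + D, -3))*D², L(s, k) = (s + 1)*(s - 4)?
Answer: -35997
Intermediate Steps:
K = 26 (K = 21 + 5 = 26)
L(s, k) = (1 + s)*(-4 + s)
S(D) = 2 - 66*D² (S(D) = 2 - (-4 + 10² - 3*10)*D² = 2 - (-4 + 100 - 30)*D² = 2 - 66*D²)
S(K) + 8617 = (2 - 66*26²) + 8617 = (2 - 66*676) + 8617 = (2 - 44616) + 8617 = -44614 + 8617 = -35997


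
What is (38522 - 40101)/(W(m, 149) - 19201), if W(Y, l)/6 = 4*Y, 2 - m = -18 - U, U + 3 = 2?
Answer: 1579/18745 ≈ 0.084236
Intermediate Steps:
U = -1 (U = -3 + 2 = -1)
m = 19 (m = 2 - (-18 - 1*(-1)) = 2 - (-18 + 1) = 2 - 1*(-17) = 2 + 17 = 19)
W(Y, l) = 24*Y (W(Y, l) = 6*(4*Y) = 24*Y)
(38522 - 40101)/(W(m, 149) - 19201) = (38522 - 40101)/(24*19 - 19201) = -1579/(456 - 19201) = -1579/(-18745) = -1579*(-1/18745) = 1579/18745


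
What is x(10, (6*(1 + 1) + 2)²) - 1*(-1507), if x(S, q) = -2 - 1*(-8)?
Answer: 1513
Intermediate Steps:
x(S, q) = 6 (x(S, q) = -2 + 8 = 6)
x(10, (6*(1 + 1) + 2)²) - 1*(-1507) = 6 - 1*(-1507) = 6 + 1507 = 1513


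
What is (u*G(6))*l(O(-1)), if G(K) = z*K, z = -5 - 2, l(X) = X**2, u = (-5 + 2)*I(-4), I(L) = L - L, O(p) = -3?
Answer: 0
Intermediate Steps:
I(L) = 0
u = 0 (u = (-5 + 2)*0 = -3*0 = 0)
z = -7
G(K) = -7*K
(u*G(6))*l(O(-1)) = (0*(-7*6))*(-3)**2 = (0*(-42))*9 = 0*9 = 0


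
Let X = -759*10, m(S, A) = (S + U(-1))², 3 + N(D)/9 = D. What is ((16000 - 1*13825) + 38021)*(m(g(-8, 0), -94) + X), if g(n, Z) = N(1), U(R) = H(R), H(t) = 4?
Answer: -297209224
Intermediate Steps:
N(D) = -27 + 9*D
U(R) = 4
g(n, Z) = -18 (g(n, Z) = -27 + 9*1 = -27 + 9 = -18)
m(S, A) = (4 + S)² (m(S, A) = (S + 4)² = (4 + S)²)
X = -7590
((16000 - 1*13825) + 38021)*(m(g(-8, 0), -94) + X) = ((16000 - 1*13825) + 38021)*((4 - 18)² - 7590) = ((16000 - 13825) + 38021)*((-14)² - 7590) = (2175 + 38021)*(196 - 7590) = 40196*(-7394) = -297209224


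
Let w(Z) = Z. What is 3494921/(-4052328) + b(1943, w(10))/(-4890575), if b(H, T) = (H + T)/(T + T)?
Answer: -85462844897021/99091070043000 ≈ -0.86247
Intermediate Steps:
b(H, T) = (H + T)/(2*T) (b(H, T) = (H + T)/((2*T)) = (H + T)*(1/(2*T)) = (H + T)/(2*T))
3494921/(-4052328) + b(1943, w(10))/(-4890575) = 3494921/(-4052328) + ((½)*(1943 + 10)/10)/(-4890575) = 3494921*(-1/4052328) + ((½)*(⅒)*1953)*(-1/4890575) = -3494921/4052328 + (1953/20)*(-1/4890575) = -3494921/4052328 - 1953/97811500 = -85462844897021/99091070043000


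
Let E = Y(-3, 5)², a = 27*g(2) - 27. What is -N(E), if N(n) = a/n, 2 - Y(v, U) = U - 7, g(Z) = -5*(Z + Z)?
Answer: 567/16 ≈ 35.438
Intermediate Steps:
g(Z) = -10*Z
Y(v, U) = 9 - U (Y(v, U) = 2 - (U - 7) = 2 - (-7 + U) = 2 + (7 - U) = 9 - U)
a = -567 (a = 27*(-10*2) - 27 = 27*(-20) - 27 = -540 - 27 = -567)
E = 16 (E = (9 - 1*5)² = (9 - 5)² = 4² = 16)
N(n) = -567/n
-N(E) = -(-567)/16 = -1*(-567/16) = 567/16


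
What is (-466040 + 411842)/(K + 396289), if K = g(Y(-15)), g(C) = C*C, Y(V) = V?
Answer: -27099/198257 ≈ -0.13669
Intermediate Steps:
g(C) = C²
K = 225 (K = (-15)² = 225)
(-466040 + 411842)/(K + 396289) = (-466040 + 411842)/(225 + 396289) = -54198/396514 = -54198*1/396514 = -27099/198257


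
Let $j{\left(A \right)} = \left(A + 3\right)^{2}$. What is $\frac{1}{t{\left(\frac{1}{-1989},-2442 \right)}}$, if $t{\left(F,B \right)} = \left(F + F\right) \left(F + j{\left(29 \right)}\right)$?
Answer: $- \frac{3956121}{4073470} \approx -0.97119$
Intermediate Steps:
$j{\left(A \right)} = \left(3 + A\right)^{2}$
$t{\left(F,B \right)} = 2 F \left(1024 + F\right)$ ($t{\left(F,B \right)} = \left(F + F\right) \left(F + \left(3 + 29\right)^{2}\right) = 2 F \left(F + 32^{2}\right) = 2 F \left(F + 1024\right) = 2 F \left(1024 + F\right)$)
$\frac{1}{t{\left(\frac{1}{-1989},-2442 \right)}} = \frac{1}{2 \frac{1}{-1989} \left(1024 + \frac{1}{-1989}\right)} = \frac{1}{2 \left(- \frac{1}{1989}\right) \left(1024 - \frac{1}{1989}\right)} = \frac{1}{2 \left(- \frac{1}{1989}\right) \frac{2036735}{1989}} = \frac{1}{- \frac{4073470}{3956121}} = - \frac{3956121}{4073470}$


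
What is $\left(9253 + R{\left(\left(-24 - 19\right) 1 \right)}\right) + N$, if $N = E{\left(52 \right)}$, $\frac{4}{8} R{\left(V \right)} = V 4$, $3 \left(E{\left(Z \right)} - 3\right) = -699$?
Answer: $8679$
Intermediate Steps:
$E{\left(Z \right)} = -230$ ($E{\left(Z \right)} = 3 + \frac{1}{3} \left(-699\right) = 3 - 233 = -230$)
$R{\left(V \right)} = 8 V$ ($R{\left(V \right)} = 2 V 4 = 2 \cdot 4 V = 8 V$)
$N = -230$
$\left(9253 + R{\left(\left(-24 - 19\right) 1 \right)}\right) + N = \left(9253 + 8 \left(-24 - 19\right) 1\right) - 230 = \left(9253 + 8 \left(\left(-43\right) 1\right)\right) - 230 = \left(9253 + 8 \left(-43\right)\right) - 230 = \left(9253 - 344\right) - 230 = 8909 - 230 = 8679$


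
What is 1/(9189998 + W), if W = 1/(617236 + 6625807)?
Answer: 7243043/66563550683915 ≈ 1.0881e-7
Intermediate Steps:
W = 1/7243043 ≈ 1.3806e-7
1/(9189998 + W) = 1/(9189998 + 1/7243043) = 1/(66563550683915/7243043) = 7243043/66563550683915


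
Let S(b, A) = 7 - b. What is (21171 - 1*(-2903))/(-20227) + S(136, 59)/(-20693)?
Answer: -495553999/418557311 ≈ -1.1840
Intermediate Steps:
(21171 - 1*(-2903))/(-20227) + S(136, 59)/(-20693) = (21171 - 1*(-2903))/(-20227) + (7 - 1*136)/(-20693) = (21171 + 2903)*(-1/20227) + (7 - 136)*(-1/20693) = 24074*(-1/20227) - 129*(-1/20693) = -24074/20227 + 129/20693 = -495553999/418557311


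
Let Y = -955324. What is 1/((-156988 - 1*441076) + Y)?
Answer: -1/1553388 ≈ -6.4375e-7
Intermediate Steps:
1/((-156988 - 1*441076) + Y) = 1/((-156988 - 1*441076) - 955324) = 1/((-156988 - 441076) - 955324) = 1/(-598064 - 955324) = 1/(-1553388) = -1/1553388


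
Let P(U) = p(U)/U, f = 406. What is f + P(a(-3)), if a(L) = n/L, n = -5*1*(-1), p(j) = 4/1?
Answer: 2018/5 ≈ 403.60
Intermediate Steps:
p(j) = 4 (p(j) = 4*1 = 4)
n = 5 (n = -5*(-1) = 5)
a(L) = 5/L
P(U) = 4/U
f + P(a(-3)) = 406 + 4/((5/(-3))) = 406 + 4/((5*(-1/3))) = 406 + 4/(-5/3) = 406 + 4*(-3/5) = 406 - 12/5 = 2018/5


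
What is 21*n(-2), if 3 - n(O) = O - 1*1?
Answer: 126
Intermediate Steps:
n(O) = 4 - O (n(O) = 3 - (O - 1*1) = 3 - (O - 1) = 3 - (-1 + O) = 3 + (1 - O) = 4 - O)
21*n(-2) = 21*(4 - 1*(-2)) = 21*(4 + 2) = 21*6 = 126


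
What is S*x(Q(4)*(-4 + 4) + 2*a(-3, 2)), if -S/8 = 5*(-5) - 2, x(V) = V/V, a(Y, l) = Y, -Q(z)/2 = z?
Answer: 216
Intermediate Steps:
Q(z) = -2*z
x(V) = 1
S = 216 (S = -8*(5*(-5) - 2) = -8*(-25 - 2) = -8*(-27) = 216)
S*x(Q(4)*(-4 + 4) + 2*a(-3, 2)) = 216*1 = 216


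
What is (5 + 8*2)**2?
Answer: 441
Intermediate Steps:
(5 + 8*2)**2 = (5 + 16)**2 = 21**2 = 441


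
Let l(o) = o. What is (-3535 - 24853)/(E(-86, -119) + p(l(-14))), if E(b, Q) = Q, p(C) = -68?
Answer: 28388/187 ≈ 151.81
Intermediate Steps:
(-3535 - 24853)/(E(-86, -119) + p(l(-14))) = (-3535 - 24853)/(-119 - 68) = -28388/(-187) = -28388*(-1/187) = 28388/187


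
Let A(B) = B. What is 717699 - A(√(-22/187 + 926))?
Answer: 717699 - 2*√66895/17 ≈ 7.1767e+5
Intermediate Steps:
717699 - A(√(-22/187 + 926)) = 717699 - √(-22/187 + 926) = 717699 - √(-22*1/187 + 926) = 717699 - √(-2/17 + 926) = 717699 - √(15740/17) = 717699 - 2*√66895/17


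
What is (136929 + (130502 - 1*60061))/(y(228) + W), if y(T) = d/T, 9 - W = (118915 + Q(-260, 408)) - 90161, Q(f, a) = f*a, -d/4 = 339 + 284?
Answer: 5910045/2203736 ≈ 2.6818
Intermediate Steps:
d = -2492 (d = -4*(339 + 284) = -4*623 = -2492)
Q(f, a) = a*f
W = 77335 (W = 9 - ((118915 + 408*(-260)) - 90161) = 9 - ((118915 - 106080) - 90161) = 9 - (12835 - 90161) = 9 - 1*(-77326) = 9 + 77326 = 77335)
y(T) = -2492/T
(136929 + (130502 - 1*60061))/(y(228) + W) = (136929 + (130502 - 1*60061))/(-2492/228 + 77335) = (136929 + (130502 - 60061))/(-2492*1/228 + 77335) = (136929 + 70441)/(-623/57 + 77335) = 207370/(4407472/57) = 207370*(57/4407472) = 5910045/2203736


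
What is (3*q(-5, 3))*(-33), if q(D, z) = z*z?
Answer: -891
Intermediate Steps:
q(D, z) = z**2
(3*q(-5, 3))*(-33) = (3*3**2)*(-33) = (3*9)*(-33) = 27*(-33) = -891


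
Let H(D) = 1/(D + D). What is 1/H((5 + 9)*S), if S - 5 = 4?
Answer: 252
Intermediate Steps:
S = 9 (S = 5 + 4 = 9)
H(D) = 1/(2*D)
1/H((5 + 9)*S) = 1/(1/(2*(((5 + 9)*9)))) = 1/(1/(2*((14*9)))) = 1/((½)/126) = 1/((½)*(1/126)) = 1/(1/252) = 252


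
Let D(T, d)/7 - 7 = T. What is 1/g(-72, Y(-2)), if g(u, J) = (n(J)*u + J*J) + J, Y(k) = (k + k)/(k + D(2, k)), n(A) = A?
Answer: 3721/17340 ≈ 0.21459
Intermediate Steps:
D(T, d) = 49 + 7*T
Y(k) = 2*k/(63 + k) (Y(k) = (k + k)/(k + (49 + 7*2)) = (2*k)/(k + (49 + 14)) = (2*k)/(k + 63) = (2*k)/(63 + k) = 2*k/(63 + k))
g(u, J) = J + J² + J*u (g(u, J) = (J*u + J*J) + J = (J*u + J²) + J = (J² + J*u) + J = J + J² + J*u)
1/g(-72, Y(-2)) = 1/((2*(-2)/(63 - 2))*(1 + 2*(-2)/(63 - 2) - 72)) = 1/((2*(-2)/61)*(1 + 2*(-2)/61 - 72)) = 1/((2*(-2)*(1/61))*(1 + 2*(-2)*(1/61) - 72)) = 1/(-4*(1 - 4/61 - 72)/61) = 1/(-4/61*(-4335/61)) = 1/(17340/3721) = 3721/17340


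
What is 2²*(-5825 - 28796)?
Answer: -138484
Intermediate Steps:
2²*(-5825 - 28796) = 4*(-34621) = -138484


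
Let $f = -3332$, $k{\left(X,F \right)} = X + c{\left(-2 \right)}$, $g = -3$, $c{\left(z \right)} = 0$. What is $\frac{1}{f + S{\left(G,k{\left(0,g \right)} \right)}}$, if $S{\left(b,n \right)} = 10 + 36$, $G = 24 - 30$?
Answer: $- \frac{1}{3286} \approx -0.00030432$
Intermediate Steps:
$k{\left(X,F \right)} = X$ ($k{\left(X,F \right)} = X + 0 = X$)
$G = -6$
$S{\left(b,n \right)} = 46$
$\frac{1}{f + S{\left(G,k{\left(0,g \right)} \right)}} = \frac{1}{-3332 + 46} = \frac{1}{-3286} = - \frac{1}{3286}$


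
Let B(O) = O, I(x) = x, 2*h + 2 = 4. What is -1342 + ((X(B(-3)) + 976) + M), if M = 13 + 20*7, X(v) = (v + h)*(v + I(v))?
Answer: -201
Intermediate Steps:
h = 1 (h = -1 + (½)*4 = -1 + 2 = 1)
X(v) = 2*v*(1 + v) (X(v) = (v + 1)*(v + v) = (1 + v)*(2*v) = 2*v*(1 + v))
M = 153 (M = 13 + 140 = 153)
-1342 + ((X(B(-3)) + 976) + M) = -1342 + ((2*(-3)*(1 - 3) + 976) + 153) = -1342 + ((2*(-3)*(-2) + 976) + 153) = -1342 + ((12 + 976) + 153) = -1342 + (988 + 153) = -1342 + 1141 = -201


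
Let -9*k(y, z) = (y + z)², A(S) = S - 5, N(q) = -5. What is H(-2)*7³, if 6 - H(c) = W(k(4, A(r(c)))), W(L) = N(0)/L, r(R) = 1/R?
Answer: -4802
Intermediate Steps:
r(R) = 1/R
A(S) = -5 + S
k(y, z) = -(y + z)²/9
W(L) = -5/L
H(c) = 6 - 45/(-1 + 1/c)² (H(c) = 6 - (-5)/((-(4 + (-5 + 1/c))²/9)) = 6 - (-5)/((-(-1 + 1/c)²/9)) = 6 - (-5)*(-9/(-1 + 1/c)²) = 6 - 45/(-1 + 1/c)²)
H(-2)*7³ = (6 - 45*(-2)²/(-1 - 2)²)*7³ = (6 - 45*4/(-3)²)*343 = (6 - 45*4*⅑)*343 = (6 - 20)*343 = -14*343 = -4802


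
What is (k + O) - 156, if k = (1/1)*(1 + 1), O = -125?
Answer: -279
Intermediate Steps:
k = 2 (k = (1*1)*2 = 1*2 = 2)
(k + O) - 156 = (2 - 125) - 156 = -123 - 156 = -279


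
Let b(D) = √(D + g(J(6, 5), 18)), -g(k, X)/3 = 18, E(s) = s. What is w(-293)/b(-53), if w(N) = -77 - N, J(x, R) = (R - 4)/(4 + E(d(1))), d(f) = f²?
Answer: -216*I*√107/107 ≈ -20.882*I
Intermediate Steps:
J(x, R) = -⅘ + R/5 (J(x, R) = (R - 4)/(4 + 1²) = (-4 + R)/(4 + 1) = (-4 + R)/5 = (-4 + R)*(⅕) = -⅘ + R/5)
g(k, X) = -54 (g(k, X) = -3*18 = -54)
b(D) = √(-54 + D) (b(D) = √(D - 54) = √(-54 + D))
w(-293)/b(-53) = (-77 - 1*(-293))/(√(-54 - 53)) = (-77 + 293)/(√(-107)) = 216/((I*√107)) = 216*(-I*√107/107) = -216*I*√107/107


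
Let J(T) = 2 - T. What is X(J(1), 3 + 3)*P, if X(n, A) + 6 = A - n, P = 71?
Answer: -71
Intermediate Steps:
X(n, A) = -6 + A - n (X(n, A) = -6 + (A - n) = -6 + A - n)
X(J(1), 3 + 3)*P = (-6 + (3 + 3) - (2 - 1*1))*71 = (-6 + 6 - (2 - 1))*71 = (-6 + 6 - 1*1)*71 = (-6 + 6 - 1)*71 = -1*71 = -71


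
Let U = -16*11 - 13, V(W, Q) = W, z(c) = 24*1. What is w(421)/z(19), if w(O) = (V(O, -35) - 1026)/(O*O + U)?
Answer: -605/4249248 ≈ -0.00014238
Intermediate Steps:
z(c) = 24
U = -189 (U = -176 - 13 = -189)
w(O) = (-1026 + O)/(-189 + O**2) (w(O) = (O - 1026)/(O*O - 189) = (-1026 + O)/(O**2 - 189) = (-1026 + O)/(-189 + O**2))
w(421)/z(19) = ((-1026 + 421)/(-189 + 421**2))/24 = (-605/(-189 + 177241))*(1/24) = (-605/177052)*(1/24) = ((1/177052)*(-605))*(1/24) = -605/177052*1/24 = -605/4249248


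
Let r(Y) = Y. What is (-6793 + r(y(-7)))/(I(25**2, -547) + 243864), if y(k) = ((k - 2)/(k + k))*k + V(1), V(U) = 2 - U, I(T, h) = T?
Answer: -13593/488978 ≈ -0.027799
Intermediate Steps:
y(k) = k/2 (y(k) = ((k - 2)/(k + k))*k + (2 - 1*1) = ((-2 + k)/((2*k)))*k + (2 - 1) = ((-2 + k)*(1/(2*k)))*k + 1 = ((-2 + k)/(2*k))*k + 1 = (-1 + k/2) + 1 = k/2)
(-6793 + r(y(-7)))/(I(25**2, -547) + 243864) = (-6793 + (1/2)*(-7))/(25**2 + 243864) = (-6793 - 7/2)/(625 + 243864) = -13593/2/244489 = -13593/2*1/244489 = -13593/488978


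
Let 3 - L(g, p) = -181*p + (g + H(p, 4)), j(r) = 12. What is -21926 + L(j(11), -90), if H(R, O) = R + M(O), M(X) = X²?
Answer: -38151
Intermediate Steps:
H(R, O) = R + O²
L(g, p) = -13 - g + 180*p (L(g, p) = 3 - (-181*p + (g + (p + 4²))) = 3 - (-181*p + (g + (p + 16))) = 3 - (-181*p + (g + (16 + p))) = 3 - (-181*p + (16 + g + p)) = 3 - (16 + g - 180*p) = 3 + (-16 - g + 180*p) = -13 - g + 180*p)
-21926 + L(j(11), -90) = -21926 + (-13 - 1*12 + 180*(-90)) = -21926 + (-13 - 12 - 16200) = -21926 - 16225 = -38151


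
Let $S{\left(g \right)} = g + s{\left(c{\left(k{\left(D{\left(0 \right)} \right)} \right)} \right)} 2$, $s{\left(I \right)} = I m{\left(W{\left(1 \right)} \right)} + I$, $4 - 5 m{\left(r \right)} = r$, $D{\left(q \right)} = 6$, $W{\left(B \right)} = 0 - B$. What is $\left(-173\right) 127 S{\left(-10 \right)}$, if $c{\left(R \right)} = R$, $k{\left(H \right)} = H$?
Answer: $-307594$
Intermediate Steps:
$W{\left(B \right)} = - B$
$m{\left(r \right)} = \frac{4}{5} - \frac{r}{5}$
$s{\left(I \right)} = 2 I$ ($s{\left(I \right)} = I \left(\frac{4}{5} - \frac{\left(-1\right) 1}{5}\right) + I = I \left(\frac{4}{5} - - \frac{1}{5}\right) + I = I \left(\frac{4}{5} + \frac{1}{5}\right) + I = I 1 + I = I + I = 2 I$)
$S{\left(g \right)} = 24 + g$ ($S{\left(g \right)} = g + 2 \cdot 6 \cdot 2 = g + 12 \cdot 2 = g + 24 = 24 + g$)
$\left(-173\right) 127 S{\left(-10 \right)} = \left(-173\right) 127 \left(24 - 10\right) = \left(-21971\right) 14 = -307594$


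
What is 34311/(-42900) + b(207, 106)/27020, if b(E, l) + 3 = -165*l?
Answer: -1997063/1379950 ≈ -1.4472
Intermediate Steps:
b(E, l) = -3 - 165*l
34311/(-42900) + b(207, 106)/27020 = 34311/(-42900) + (-3 - 165*106)/27020 = 34311*(-1/42900) + (-3 - 17490)*(1/27020) = -11437/14300 - 17493*1/27020 = -11437/14300 - 2499/3860 = -1997063/1379950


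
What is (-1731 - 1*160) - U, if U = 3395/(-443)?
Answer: -834318/443 ≈ -1883.3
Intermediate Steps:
U = -3395/443 (U = 3395*(-1/443) = -3395/443 ≈ -7.6637)
(-1731 - 1*160) - U = (-1731 - 1*160) - 1*(-3395/443) = (-1731 - 160) + 3395/443 = -1891 + 3395/443 = -834318/443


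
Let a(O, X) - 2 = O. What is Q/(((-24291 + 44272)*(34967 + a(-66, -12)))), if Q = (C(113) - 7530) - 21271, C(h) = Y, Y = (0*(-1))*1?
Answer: -28801/697396843 ≈ -4.1298e-5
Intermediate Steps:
a(O, X) = 2 + O
Y = 0 (Y = 0*1 = 0)
C(h) = 0
Q = -28801 (Q = (0 - 7530) - 21271 = -7530 - 21271 = -28801)
Q/(((-24291 + 44272)*(34967 + a(-66, -12)))) = -28801*1/((-24291 + 44272)*(34967 + (2 - 66))) = -28801*1/(19981*(34967 - 64)) = -28801/(19981*34903) = -28801/697396843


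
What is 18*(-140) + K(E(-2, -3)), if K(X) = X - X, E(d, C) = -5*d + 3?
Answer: -2520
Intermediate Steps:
E(d, C) = 3 - 5*d
K(X) = 0
18*(-140) + K(E(-2, -3)) = 18*(-140) + 0 = -2520 + 0 = -2520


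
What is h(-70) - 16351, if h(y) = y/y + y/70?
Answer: -16351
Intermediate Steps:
h(y) = 1 + y/70 (h(y) = 1 + y*(1/70) = 1 + y/70)
h(-70) - 16351 = (1 + (1/70)*(-70)) - 16351 = (1 - 1) - 16351 = 0 - 16351 = -16351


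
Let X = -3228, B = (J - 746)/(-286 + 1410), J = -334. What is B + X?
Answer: -907338/281 ≈ -3229.0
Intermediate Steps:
B = -270/281 (B = (-334 - 746)/(-286 + 1410) = -1080/1124 = -1080*1/1124 = -270/281 ≈ -0.96085)
B + X = -270/281 - 3228 = -907338/281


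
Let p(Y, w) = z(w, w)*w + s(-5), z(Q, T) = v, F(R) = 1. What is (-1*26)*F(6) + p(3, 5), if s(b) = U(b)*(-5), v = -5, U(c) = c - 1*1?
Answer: -21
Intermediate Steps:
U(c) = -1 + c (U(c) = c - 1 = -1 + c)
s(b) = 5 - 5*b (s(b) = (-1 + b)*(-5) = 5 - 5*b)
z(Q, T) = -5
p(Y, w) = 30 - 5*w (p(Y, w) = -5*w + (5 - 5*(-5)) = -5*w + (5 + 25) = -5*w + 30 = 30 - 5*w)
(-1*26)*F(6) + p(3, 5) = -1*26*1 + (30 - 5*5) = -26*1 + (30 - 25) = -26 + 5 = -21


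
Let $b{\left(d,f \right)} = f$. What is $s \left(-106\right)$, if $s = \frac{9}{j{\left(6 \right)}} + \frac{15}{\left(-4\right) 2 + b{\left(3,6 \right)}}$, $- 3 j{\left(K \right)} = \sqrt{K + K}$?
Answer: $795 + 477 \sqrt{3} \approx 1621.2$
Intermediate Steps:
$j{\left(K \right)} = - \frac{\sqrt{2} \sqrt{K}}{3}$ ($j{\left(K \right)} = - \frac{\sqrt{K + K}}{3} = - \frac{\sqrt{2 K}}{3} = - \frac{\sqrt{2} \sqrt{K}}{3}$)
$s = - \frac{15}{2} - \frac{9 \sqrt{3}}{2}$ ($s = \frac{9}{\left(- \frac{1}{3}\right) \sqrt{2} \sqrt{6}} + \frac{15}{\left(-4\right) 2 + 6} = \frac{9}{\left(- \frac{2}{3}\right) \sqrt{3}} + \frac{15}{-8 + 6} = 9 \left(- \frac{\sqrt{3}}{2}\right) + \frac{15}{-2} = - \frac{9 \sqrt{3}}{2} + 15 \left(- \frac{1}{2}\right) = - \frac{9 \sqrt{3}}{2} - \frac{15}{2} = - \frac{15}{2} - \frac{9 \sqrt{3}}{2} \approx -15.294$)
$s \left(-106\right) = \left(- \frac{15}{2} - \frac{9 \sqrt{3}}{2}\right) \left(-106\right) = 795 + 477 \sqrt{3}$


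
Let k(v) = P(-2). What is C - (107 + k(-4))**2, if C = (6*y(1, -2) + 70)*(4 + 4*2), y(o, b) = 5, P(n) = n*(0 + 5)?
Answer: -8209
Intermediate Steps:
P(n) = 5*n (P(n) = n*5 = 5*n)
k(v) = -10 (k(v) = 5*(-2) = -10)
C = 1200 (C = (6*5 + 70)*(4 + 4*2) = (30 + 70)*(4 + 8) = 100*12 = 1200)
C - (107 + k(-4))**2 = 1200 - (107 - 10)**2 = 1200 - 1*97**2 = 1200 - 1*9409 = 1200 - 9409 = -8209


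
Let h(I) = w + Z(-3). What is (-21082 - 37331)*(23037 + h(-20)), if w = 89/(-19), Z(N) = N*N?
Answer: -25572335205/19 ≈ -1.3459e+9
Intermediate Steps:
Z(N) = N²
w = -89/19 (w = 89*(-1/19) = -89/19 ≈ -4.6842)
h(I) = 82/19 (h(I) = -89/19 + (-3)² = -89/19 + 9 = 82/19)
(-21082 - 37331)*(23037 + h(-20)) = (-21082 - 37331)*(23037 + 82/19) = -58413*437785/19 = -25572335205/19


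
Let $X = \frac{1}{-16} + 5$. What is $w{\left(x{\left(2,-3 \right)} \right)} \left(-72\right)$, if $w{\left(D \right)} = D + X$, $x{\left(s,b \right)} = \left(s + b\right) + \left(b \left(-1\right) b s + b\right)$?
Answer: $\frac{2457}{2} \approx 1228.5$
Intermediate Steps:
$X = \frac{79}{16}$ ($X = - \frac{1}{16} + 5 = \frac{79}{16} \approx 4.9375$)
$x{\left(s,b \right)} = s + 2 b - s b^{2}$ ($x{\left(s,b \right)} = \left(b + s\right) + \left(- b b s + b\right) = \left(b + s\right) + \left(- b^{2} s + b\right) = \left(b + s\right) - \left(- b + s b^{2}\right) = s + 2 b - s b^{2}$)
$w{\left(D \right)} = \frac{79}{16} + D$ ($w{\left(D \right)} = D + \frac{79}{16} = \frac{79}{16} + D$)
$w{\left(x{\left(2,-3 \right)} \right)} \left(-72\right) = \left(\frac{79}{16} + \left(2 + 2 \left(-3\right) - 2 \left(-3\right)^{2}\right)\right) \left(-72\right) = \left(\frac{79}{16} - \left(4 + 18\right)\right) \left(-72\right) = \left(\frac{79}{16} - 22\right) \left(-72\right) = \left(- \frac{273}{16}\right) \left(-72\right) = \frac{2457}{2}$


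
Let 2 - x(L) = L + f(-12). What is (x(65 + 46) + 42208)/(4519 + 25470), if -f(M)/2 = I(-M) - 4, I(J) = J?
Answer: 42115/29989 ≈ 1.4043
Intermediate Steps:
f(M) = 8 + 2*M (f(M) = -2*(-M - 4) = -2*(-4 - M) = 8 + 2*M)
x(L) = 18 - L (x(L) = 2 - (L + (8 + 2*(-12))) = 2 - (L + (8 - 24)) = 2 - (L - 16) = 2 - (-16 + L) = 2 + (16 - L) = 18 - L)
(x(65 + 46) + 42208)/(4519 + 25470) = ((18 - (65 + 46)) + 42208)/(4519 + 25470) = ((18 - 1*111) + 42208)/29989 = ((18 - 111) + 42208)*(1/29989) = (-93 + 42208)*(1/29989) = 42115*(1/29989) = 42115/29989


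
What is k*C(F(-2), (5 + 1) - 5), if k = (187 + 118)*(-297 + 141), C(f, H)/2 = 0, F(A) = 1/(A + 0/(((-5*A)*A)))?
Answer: 0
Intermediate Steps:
F(A) = 1/A (F(A) = 1/(A + 0/((-5*A²))) = 1/(A + 0*(-1/(5*A²))) = 1/(A + 0) = 1/A)
C(f, H) = 0 (C(f, H) = 2*0 = 0)
k = -47580 (k = 305*(-156) = -47580)
k*C(F(-2), (5 + 1) - 5) = -47580*0 = 0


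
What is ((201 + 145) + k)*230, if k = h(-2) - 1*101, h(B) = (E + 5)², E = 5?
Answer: 79350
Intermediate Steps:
h(B) = 100 (h(B) = (5 + 5)² = 10² = 100)
k = -1 (k = 100 - 1*101 = 100 - 101 = -1)
((201 + 145) + k)*230 = ((201 + 145) - 1)*230 = (346 - 1)*230 = 345*230 = 79350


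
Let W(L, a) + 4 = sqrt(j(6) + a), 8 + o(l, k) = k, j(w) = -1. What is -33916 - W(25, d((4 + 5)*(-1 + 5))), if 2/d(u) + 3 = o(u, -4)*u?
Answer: -33912 - I*sqrt(190095)/435 ≈ -33912.0 - 1.0023*I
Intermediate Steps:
o(l, k) = -8 + k
d(u) = 2/(-3 - 12*u) (d(u) = 2/(-3 + (-8 - 4)*u) = 2/(-3 - 12*u))
W(L, a) = -4 + sqrt(-1 + a)
-33916 - W(25, d((4 + 5)*(-1 + 5))) = -33916 - (-4 + sqrt(-1 - 2/(3 + 12*((4 + 5)*(-1 + 5))))) = -33916 - (-4 + sqrt(-1 - 2/(3 + 12*(9*4)))) = -33916 - (-4 + sqrt(-1 - 2/(3 + 12*36))) = -33916 - (-4 + sqrt(-1 - 2/(3 + 432))) = -33916 - (-4 + sqrt(-1 - 2/435)) = -33916 - (-4 + sqrt(-437/435)) = -33916 - (-4 + I*sqrt(190095)/435) = -33916 + (4 - I*sqrt(190095)/435) = -33912 - I*sqrt(190095)/435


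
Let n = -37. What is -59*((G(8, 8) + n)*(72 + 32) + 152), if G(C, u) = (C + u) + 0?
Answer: 119888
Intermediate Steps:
G(C, u) = C + u
-59*((G(8, 8) + n)*(72 + 32) + 152) = -59*(((8 + 8) - 37)*(72 + 32) + 152) = -59*((16 - 37)*104 + 152) = -59*(-21*104 + 152) = -59*(-2184 + 152) = -59*(-2032) = 119888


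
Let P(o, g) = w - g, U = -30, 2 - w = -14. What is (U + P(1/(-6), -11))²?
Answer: 9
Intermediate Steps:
w = 16 (w = 2 - 1*(-14) = 2 + 14 = 16)
P(o, g) = 16 - g
(U + P(1/(-6), -11))² = (-30 + (16 - 1*(-11)))² = (-30 + (16 + 11))² = (-30 + 27)² = (-3)² = 9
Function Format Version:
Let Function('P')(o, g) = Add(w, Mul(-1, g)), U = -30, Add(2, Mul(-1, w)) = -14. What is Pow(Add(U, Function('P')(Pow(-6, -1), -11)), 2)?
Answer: 9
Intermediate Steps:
w = 16 (w = Add(2, Mul(-1, -14)) = Add(2, 14) = 16)
Function('P')(o, g) = Add(16, Mul(-1, g))
Pow(Add(U, Function('P')(Pow(-6, -1), -11)), 2) = Pow(Add(-30, Add(16, Mul(-1, -11))), 2) = Pow(Add(-30, Add(16, 11)), 2) = Pow(Add(-30, 27), 2) = Pow(-3, 2) = 9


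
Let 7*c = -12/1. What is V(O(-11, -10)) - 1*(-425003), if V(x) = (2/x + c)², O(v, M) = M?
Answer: 520633164/1225 ≈ 4.2501e+5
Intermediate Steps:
c = -12/7 (c = (-12/1)/7 = (-12)/7 = (-1*12)/7 = (⅐)*(-12) = -12/7 ≈ -1.7143)
V(x) = (-12/7 + 2/x)² (V(x) = (2/x - 12/7)² = (-12/7 + 2/x)²)
V(O(-11, -10)) - 1*(-425003) = (4/49)*(-7 + 6*(-10))²/(-10)² - 1*(-425003) = (4/49)*(1/100)*(-7 - 60)² + 425003 = (4/49)*(1/100)*(-67)² + 425003 = (4/49)*(1/100)*4489 + 425003 = 4489/1225 + 425003 = 520633164/1225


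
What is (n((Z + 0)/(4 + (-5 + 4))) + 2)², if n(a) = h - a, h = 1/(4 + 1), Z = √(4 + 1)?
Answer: 1214/225 - 22*√5/15 ≈ 2.1160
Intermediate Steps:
Z = √5 ≈ 2.2361
h = ⅕ (h = 1/5 = ⅕ ≈ 0.20000)
n(a) = ⅕ - a
(n((Z + 0)/(4 + (-5 + 4))) + 2)² = ((⅕ - (√5 + 0)/(4 + (-5 + 4))) + 2)² = ((⅕ - √5/(4 - 1)) + 2)² = ((⅕ - √5/3) + 2)² = (11/5 - √5/3)²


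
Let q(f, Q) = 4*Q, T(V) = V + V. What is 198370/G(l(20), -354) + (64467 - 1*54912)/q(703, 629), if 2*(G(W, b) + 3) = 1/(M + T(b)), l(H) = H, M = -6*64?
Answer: -1089969427365/16487348 ≈ -66110.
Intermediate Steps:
M = -384
T(V) = 2*V
G(W, b) = -3 + 1/(2*(-384 + 2*b))
198370/G(l(20), -354) + (64467 - 1*54912)/q(703, 629) = 198370/(((2305 - 12*(-354))/(4*(-192 - 354)))) + (64467 - 1*54912)/((4*629)) = 198370/(((¼)*(2305 + 4248)/(-546))) + (64467 - 54912)/2516 = 198370/(((¼)*(-1/546)*6553)) + 9555*(1/2516) = 198370/(-6553/2184) + 9555/2516 = 198370*(-2184/6553) + 9555/2516 = -433240080/6553 + 9555/2516 = -1089969427365/16487348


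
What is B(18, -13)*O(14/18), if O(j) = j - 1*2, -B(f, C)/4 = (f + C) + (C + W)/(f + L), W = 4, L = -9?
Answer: 176/9 ≈ 19.556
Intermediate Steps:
B(f, C) = -4*C - 4*f - 4*(4 + C)/(-9 + f) (B(f, C) = -4*((f + C) + (C + 4)/(f - 9)) = -4*((C + f) + (4 + C)/(-9 + f)) = -4*(C + f + (4 + C)/(-9 + f)) = -4*C - 4*f - 4*(4 + C)/(-9 + f))
O(j) = -2 + j (O(j) = j - 2 = -2 + j)
B(18, -13)*O(14/18) = (4*(-4 - 1*18² + 8*(-13) + 9*18 - 1*(-13)*18)/(-9 + 18))*(-2 + 14/18) = (4*(-4 - 1*324 - 104 + 162 + 234)/9)*(-2 + 14*(1/18)) = (4*(⅑)*(-4 - 324 - 104 + 162 + 234))*(-2 + 7/9) = (4*(⅑)*(-36))*(-11/9) = -16*(-11/9) = 176/9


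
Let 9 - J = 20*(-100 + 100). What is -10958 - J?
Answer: -10967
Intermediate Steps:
J = 9 (J = 9 - 20*(-100 + 100) = 9 - 20*0 = 9 - 1*0 = 9 + 0 = 9)
-10958 - J = -10958 - 1*9 = -10958 - 9 = -10967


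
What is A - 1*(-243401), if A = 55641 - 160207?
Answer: 138835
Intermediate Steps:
A = -104566
A - 1*(-243401) = -104566 - 1*(-243401) = -104566 + 243401 = 138835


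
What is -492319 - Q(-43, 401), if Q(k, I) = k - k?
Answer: -492319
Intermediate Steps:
Q(k, I) = 0
-492319 - Q(-43, 401) = -492319 - 1*0 = -492319 + 0 = -492319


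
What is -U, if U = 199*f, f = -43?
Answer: 8557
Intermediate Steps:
U = -8557 (U = 199*(-43) = -8557)
-U = -1*(-8557) = 8557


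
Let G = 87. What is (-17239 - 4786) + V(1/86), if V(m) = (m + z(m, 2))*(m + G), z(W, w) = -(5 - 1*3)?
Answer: -164176493/7396 ≈ -22198.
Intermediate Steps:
z(W, w) = -2 (z(W, w) = -(5 - 3) = -1*2 = -2)
V(m) = (-2 + m)*(87 + m) (V(m) = (m - 2)*(m + 87) = (-2 + m)*(87 + m))
(-17239 - 4786) + V(1/86) = (-17239 - 4786) + (-174 + (1/86)² + 85/86) = -22025 + (-174 + (1/86)² + 85*(1/86)) = -22025 + (-174 + 1/7396 + 85/86) = -22025 - 1279593/7396 = -164176493/7396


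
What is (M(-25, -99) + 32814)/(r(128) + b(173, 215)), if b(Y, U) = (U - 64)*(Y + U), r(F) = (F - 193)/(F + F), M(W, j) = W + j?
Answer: 8368640/14998463 ≈ 0.55797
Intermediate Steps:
r(F) = (-193 + F)/(2*F) (r(F) = (-193 + F)/((2*F)) = (-193 + F)*(1/(2*F)) = (-193 + F)/(2*F))
b(Y, U) = (-64 + U)*(U + Y)
(M(-25, -99) + 32814)/(r(128) + b(173, 215)) = ((-25 - 99) + 32814)/((½)*(-193 + 128)/128 + (215² - 64*215 - 64*173 + 215*173)) = (-124 + 32814)/((½)*(1/128)*(-65) + (46225 - 13760 - 11072 + 37195)) = 32690/(-65/256 + 58588) = 32690/(14998463/256) = 32690*(256/14998463) = 8368640/14998463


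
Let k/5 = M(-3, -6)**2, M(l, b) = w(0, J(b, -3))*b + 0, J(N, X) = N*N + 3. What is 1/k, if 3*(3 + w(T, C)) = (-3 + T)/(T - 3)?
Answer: 1/1280 ≈ 0.00078125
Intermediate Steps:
J(N, X) = 3 + N**2 (J(N, X) = N**2 + 3 = 3 + N**2)
w(T, C) = -8/3 (w(T, C) = -3 + ((-3 + T)/(T - 3))/3 = -3 + ((-3 + T)/(-3 + T))/3 = -3 + (1/3)*1 = -3 + 1/3 = -8/3)
M(l, b) = -8*b/3 (M(l, b) = -8*b/3 + 0 = -8*b/3)
k = 1280 (k = 5*(-8/3*(-6))**2 = 5*16**2 = 5*256 = 1280)
1/k = 1/1280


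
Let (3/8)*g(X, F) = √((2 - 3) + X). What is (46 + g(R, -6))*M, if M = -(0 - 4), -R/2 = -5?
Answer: 216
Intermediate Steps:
R = 10 (R = -2*(-5) = 10)
g(X, F) = 8*√(-1 + X)/3 (g(X, F) = 8*√((2 - 3) + X)/3 = 8*√(-1 + X)/3)
M = 4 (M = -1*(-4) = 4)
(46 + g(R, -6))*M = (46 + 8*√(-1 + 10)/3)*4 = (46 + 8*√9/3)*4 = (46 + (8/3)*3)*4 = (46 + 8)*4 = 54*4 = 216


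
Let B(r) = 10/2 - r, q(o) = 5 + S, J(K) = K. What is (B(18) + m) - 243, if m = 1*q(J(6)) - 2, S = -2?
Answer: -255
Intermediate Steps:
q(o) = 3 (q(o) = 5 - 2 = 3)
B(r) = 5 - r (B(r) = 10*(½) - r = 5 - r)
m = 1 (m = 1*3 - 2 = 3 - 2 = 1)
(B(18) + m) - 243 = ((5 - 1*18) + 1) - 243 = ((5 - 18) + 1) - 243 = (-13 + 1) - 243 = -12 - 243 = -255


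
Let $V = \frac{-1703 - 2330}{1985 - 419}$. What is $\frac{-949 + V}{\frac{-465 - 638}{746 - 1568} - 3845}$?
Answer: $\frac{204152879}{824626107} \approx 0.24757$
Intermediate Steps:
$V = - \frac{4033}{1566} \approx -2.5754$
$\frac{-949 + V}{\frac{-465 - 638}{746 - 1568} - 3845} = \frac{-949 - \frac{4033}{1566}}{\frac{-465 - 638}{746 - 1568} - 3845} = - \frac{1490167}{1566 \left(- \frac{1103}{-822} - 3845\right)} = - \frac{1490167}{1566 \left(\left(-1103\right) \left(- \frac{1}{822}\right) - 3845\right)} = - \frac{1490167}{1566 \left(\frac{1103}{822} - 3845\right)} = - \frac{1490167}{1566 \left(- \frac{3159487}{822}\right)} = \left(- \frac{1490167}{1566}\right) \left(- \frac{822}{3159487}\right) = \frac{204152879}{824626107}$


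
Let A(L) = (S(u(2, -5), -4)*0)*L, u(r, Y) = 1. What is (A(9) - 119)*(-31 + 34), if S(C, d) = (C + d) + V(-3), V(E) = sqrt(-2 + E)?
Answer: -357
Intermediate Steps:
S(C, d) = C + d + I*sqrt(5) (S(C, d) = (C + d) + sqrt(-2 - 3) = (C + d) + sqrt(-5) = (C + d) + I*sqrt(5) = C + d + I*sqrt(5))
A(L) = 0 (A(L) = ((1 - 4 + I*sqrt(5))*0)*L = ((-3 + I*sqrt(5))*0)*L = 0*L = 0)
(A(9) - 119)*(-31 + 34) = (0 - 119)*(-31 + 34) = -119*3 = -357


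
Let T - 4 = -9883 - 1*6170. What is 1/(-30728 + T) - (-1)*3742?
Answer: 175039533/46777 ≈ 3742.0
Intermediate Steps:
T = -16049 (T = 4 + (-9883 - 1*6170) = 4 + (-9883 - 6170) = 4 - 16053 = -16049)
1/(-30728 + T) - (-1)*3742 = 1/(-30728 - 16049) - (-1)*3742 = 1/(-46777) - 1*(-3742) = -1/46777 + 3742 = 175039533/46777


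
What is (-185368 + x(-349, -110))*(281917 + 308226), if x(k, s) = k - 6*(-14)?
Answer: -109550015519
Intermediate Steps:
x(k, s) = 84 + k (x(k, s) = k + 84 = 84 + k)
(-185368 + x(-349, -110))*(281917 + 308226) = (-185368 + (84 - 349))*(281917 + 308226) = (-185368 - 265)*590143 = -185633*590143 = -109550015519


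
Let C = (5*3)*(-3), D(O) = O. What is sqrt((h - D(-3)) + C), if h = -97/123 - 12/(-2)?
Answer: 5*I*sqrt(22263)/123 ≈ 6.0654*I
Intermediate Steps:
h = 641/123 (h = -97*1/123 - 12*(-1/2) = -97/123 + 6 = 641/123 ≈ 5.2114)
C = -45 (C = 15*(-3) = -45)
sqrt((h - D(-3)) + C) = sqrt((641/123 - 1*(-3)) - 45) = sqrt((641/123 + 3) - 45) = sqrt(1010/123 - 45) = sqrt(-4525/123) = 5*I*sqrt(22263)/123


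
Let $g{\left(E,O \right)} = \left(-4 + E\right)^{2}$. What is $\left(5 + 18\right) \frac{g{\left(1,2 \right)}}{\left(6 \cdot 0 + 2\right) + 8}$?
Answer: $\frac{207}{10} \approx 20.7$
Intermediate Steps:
$\left(5 + 18\right) \frac{g{\left(1,2 \right)}}{\left(6 \cdot 0 + 2\right) + 8} = \left(5 + 18\right) \frac{\left(-4 + 1\right)^{2}}{\left(6 \cdot 0 + 2\right) + 8} = 23 \frac{\left(-3\right)^{2}}{\left(0 + 2\right) + 8} = 23 \frac{9}{2 + 8} = 23 \cdot \frac{9}{10} = \frac{207}{10}$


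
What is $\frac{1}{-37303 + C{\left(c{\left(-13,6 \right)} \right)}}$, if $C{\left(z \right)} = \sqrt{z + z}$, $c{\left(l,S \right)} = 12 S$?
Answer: $- \frac{1}{37291} \approx -2.6816 \cdot 10^{-5}$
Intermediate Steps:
$C{\left(z \right)} = \sqrt{2} \sqrt{z}$ ($C{\left(z \right)} = \sqrt{2 z} = \sqrt{2} \sqrt{z}$)
$\frac{1}{-37303 + C{\left(c{\left(-13,6 \right)} \right)}} = \frac{1}{-37303 + \sqrt{2} \sqrt{12 \cdot 6}} = \frac{1}{-37303 + \sqrt{2} \sqrt{72}} = \frac{1}{-37303 + \sqrt{2} \cdot 6 \sqrt{2}} = \frac{1}{-37303 + 12} = \frac{1}{-37291} = - \frac{1}{37291}$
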